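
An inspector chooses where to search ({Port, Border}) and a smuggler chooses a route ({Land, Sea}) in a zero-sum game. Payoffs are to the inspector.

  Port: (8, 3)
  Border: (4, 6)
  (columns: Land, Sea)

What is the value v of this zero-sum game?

36/7

Row minima: Port → 3, Border → 4; maximin = 4.
Column maxima: Land → 8, Sea → 6; minimax = 6.
4 ≠ 6, so there is no saddle point; optimal play is mixed.
Let the inspector play Port with probability p. Expected payoff against Land: 8p + 4(1−p) = 4p + 4; against Sea: 3p + 6(1−p) = −3p + 6.
Setting these equal: 4p + 4 = −3p + 6 ⇒ 7p = 2 ⇒ p = 2/7, and the value is (4)·(2/7) + 4 = 36/7.
For the smuggler: with q = P(Land), equating Port's and Border's payoffs gives 5q + 3 = −2q + 6 ⇒ q = 3/7.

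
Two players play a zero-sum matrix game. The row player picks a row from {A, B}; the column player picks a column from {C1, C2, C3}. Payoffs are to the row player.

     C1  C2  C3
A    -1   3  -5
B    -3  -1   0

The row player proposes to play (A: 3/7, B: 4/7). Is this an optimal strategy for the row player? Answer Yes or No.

Against C1 this mix gives (3/7)·(-1) + (4/7)·(-3) = -15/7.
Against C2 this mix gives (3/7)·3 + (4/7)·(-1) = 5/7.
Against C3 this mix gives (3/7)·(-5) + (4/7)·0 = -15/7.
All of the column player's active replies (C1, C3) yield -15/7, and no column does worse for the row player. The mix makes the column player indifferent and guarantees -15/7, so it is optimal.

Yes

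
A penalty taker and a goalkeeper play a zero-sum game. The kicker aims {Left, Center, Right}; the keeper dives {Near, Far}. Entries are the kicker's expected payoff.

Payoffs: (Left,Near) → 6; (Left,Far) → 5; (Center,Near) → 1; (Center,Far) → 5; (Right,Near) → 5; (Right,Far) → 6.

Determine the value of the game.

11/2

Row minima: Left → 5, Center → 1, Right → 5; maximin = 5.
Column maxima: Near → 6, Far → 6; minimax = 6.
5 ≠ 6, so there is no saddle point; optimal play is mixed.
Center is strictly dominated by Right, so the kicker never plays it.
On the remaining 2×2 (Left, Right vs Near, Far):
Let the kicker play Left with probability p. Expected payoff against Near: 6p + 5(1−p) = p + 5; against Far: 5p + 6(1−p) = −p + 6.
Setting these equal: p + 5 = −p + 6 ⇒ 2p = 1 ⇒ p = 1/2, and the value is (1)·(1/2) + 5 = 11/2.
For the keeper: with q = P(Near), equating Left's and Right's payoffs gives q + 5 = −q + 6 ⇒ q = 1/2.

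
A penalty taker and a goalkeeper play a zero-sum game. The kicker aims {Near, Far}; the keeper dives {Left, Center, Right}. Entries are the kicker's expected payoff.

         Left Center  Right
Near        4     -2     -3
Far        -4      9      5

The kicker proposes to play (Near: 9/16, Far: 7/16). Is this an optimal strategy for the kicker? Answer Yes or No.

Against Left this mix gives (9/16)·4 + (7/16)·(-4) = 1/2.
Against Center this mix gives (9/16)·(-2) + (7/16)·9 = 45/16.
Against Right this mix gives (9/16)·(-3) + (7/16)·5 = 1/2.
All of the keeper's active replies (Left, Right) yield 1/2, and no column does worse for the kicker. The mix makes the keeper indifferent and guarantees 1/2, so it is optimal.

Yes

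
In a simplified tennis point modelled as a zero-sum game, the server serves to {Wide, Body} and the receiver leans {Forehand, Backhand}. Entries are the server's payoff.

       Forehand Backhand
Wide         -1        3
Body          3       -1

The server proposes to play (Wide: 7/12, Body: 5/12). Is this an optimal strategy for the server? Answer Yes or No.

Against Forehand this mix gives (7/12)·(-1) + (5/12)·3 = 2/3.
Against Backhand this mix gives (7/12)·3 + (5/12)·(-1) = 4/3.
The receiver will play Forehand, holding the server to 2/3. Shifting weight toward the row that does better against Forehand would raise this floor (the equalizing mix achieves 1 against both Forehand and Backhand), so the proposed strategy is not optimal.

No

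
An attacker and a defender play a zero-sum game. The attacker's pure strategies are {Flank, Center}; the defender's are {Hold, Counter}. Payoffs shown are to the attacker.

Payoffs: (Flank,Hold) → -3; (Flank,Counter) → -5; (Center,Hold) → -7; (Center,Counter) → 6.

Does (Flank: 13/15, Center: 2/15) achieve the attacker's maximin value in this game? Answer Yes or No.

Yes

Against Hold this mix gives (13/15)·(-3) + (2/15)·(-7) = -53/15.
Against Counter this mix gives (13/15)·(-5) + (2/15)·6 = -53/15.
All of the defender's active replies (Hold, Counter) yield -53/15, and no column does worse for the attacker. The mix makes the defender indifferent and guarantees -53/15, so it is optimal.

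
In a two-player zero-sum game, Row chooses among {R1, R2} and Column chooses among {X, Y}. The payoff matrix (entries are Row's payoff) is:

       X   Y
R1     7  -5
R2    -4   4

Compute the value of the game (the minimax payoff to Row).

2/5

Row minima: R1 → -5, R2 → -4; maximin = -4.
Column maxima: X → 7, Y → 4; minimax = 4.
-4 ≠ 4, so there is no saddle point; optimal play is mixed.
Let Row play R1 with probability p. Expected payoff against X: 7p + (-4)(1−p) = 11p − 4; against Y: (-5)p + 4(1−p) = −9p + 4.
Setting these equal: 11p − 4 = −9p + 4 ⇒ 20p = 8 ⇒ p = 2/5, and the value is (11)·(2/5) − 4 = 2/5.
For Column: with q = P(X), equating R1's and R2's payoffs gives 12q − 5 = −8q + 4 ⇒ q = 9/20.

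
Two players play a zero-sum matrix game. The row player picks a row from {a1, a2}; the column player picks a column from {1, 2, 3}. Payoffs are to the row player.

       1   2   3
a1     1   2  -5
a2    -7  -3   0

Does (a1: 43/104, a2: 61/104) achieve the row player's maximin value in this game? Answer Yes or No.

Against 1 this mix gives (43/104)·1 + (61/104)·(-7) = -48/13.
Against 2 this mix gives (43/104)·2 + (61/104)·(-3) = -97/104.
Against 3 this mix gives (43/104)·(-5) + (61/104)·0 = -215/104.
The column player will play 1, holding the row player to -48/13. Shifting weight toward the row that does better against 1 would raise this floor (the equalizing mix achieves -35/13 against both 1 and 3), so the proposed strategy is not optimal.

No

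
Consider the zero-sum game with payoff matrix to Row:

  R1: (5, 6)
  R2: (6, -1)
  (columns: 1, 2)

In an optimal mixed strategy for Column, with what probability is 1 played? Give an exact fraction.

7/8

Row minima: R1 → 5, R2 → -1; maximin = 5.
Column maxima: 1 → 6, 2 → 6; minimax = 6.
5 ≠ 6, so there is no saddle point; optimal play is mixed.
Let Row play R1 with probability p. Expected payoff against 1: 5p + 6(1−p) = −p + 6; against 2: 6p + (-1)(1−p) = 7p − 1.
Setting these equal: −p + 6 = 7p − 1 ⇒ −8p = -7 ⇒ p = 7/8, and the value is (-1)·(7/8) + 6 = 41/8.
For Column: with q = P(1), equating R1's and R2's payoffs gives −q + 6 = 7q − 1 ⇒ q = 7/8.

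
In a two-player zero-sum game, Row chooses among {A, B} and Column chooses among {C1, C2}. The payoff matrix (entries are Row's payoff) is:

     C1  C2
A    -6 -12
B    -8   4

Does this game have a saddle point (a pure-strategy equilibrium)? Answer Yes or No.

No

Row minima: A → -12, B → -8; maximin = -8.
Column maxima: C1 → -6, C2 → 4; minimax = -6.
-8 ≠ -6, so no pure-strategy equilibrium exists.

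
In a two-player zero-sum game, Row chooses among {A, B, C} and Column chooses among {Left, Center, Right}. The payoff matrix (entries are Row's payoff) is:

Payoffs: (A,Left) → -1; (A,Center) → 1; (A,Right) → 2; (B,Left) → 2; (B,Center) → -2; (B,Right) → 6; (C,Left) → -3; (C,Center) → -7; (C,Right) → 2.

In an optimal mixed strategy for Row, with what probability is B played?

1/3

Row minima: A → -1, B → -2, C → -7; maximin = -1.
Column maxima: Left → 2, Center → 1, Right → 6; minimax = 1.
-1 ≠ 1, so there is no saddle point; optimal play is mixed.
C is strictly dominated by B, so Row never plays it.
Right is strictly dominated by Left (it gives Row strictly more in every row), so Column never plays it.
On the remaining 2×2 (A, B vs Left, Center):
Let Row play A with probability p. Expected payoff against Left: (-1)p + 2(1−p) = −3p + 2; against Center: 1p + (-2)(1−p) = 3p − 2.
Setting these equal: −3p + 2 = 3p − 2 ⇒ −6p = -4 ⇒ p = 2/3, and the value is (-3)·(2/3) + 2 = 0.
For Column: with q = P(Left), equating A's and B's payoffs gives −2q + 1 = 4q − 2 ⇒ q = 1/2.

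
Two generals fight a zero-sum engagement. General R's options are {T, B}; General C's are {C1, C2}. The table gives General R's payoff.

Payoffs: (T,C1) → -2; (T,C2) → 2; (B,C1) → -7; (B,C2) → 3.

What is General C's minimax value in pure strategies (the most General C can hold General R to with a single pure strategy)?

Column maxima: C1 → -2, C2 → 3.
The smallest of these is -2.

-2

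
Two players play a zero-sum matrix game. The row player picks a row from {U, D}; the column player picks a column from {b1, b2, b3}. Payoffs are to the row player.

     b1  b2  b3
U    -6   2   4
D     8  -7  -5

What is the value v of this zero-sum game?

Row minima: U → -6, D → -7; maximin = -6.
Column maxima: b1 → 8, b2 → 2, b3 → 4; minimax = 2.
-6 ≠ 2, so there is no saddle point; optimal play is mixed.
b3 is strictly dominated by b2 (it gives the row player strictly more in every row), so the column player never plays it.
On the remaining 2×2 (U, D vs b1, b2):
Let the row player play U with probability p. Expected payoff against b1: (-6)p + 8(1−p) = −14p + 8; against b2: 2p + (-7)(1−p) = 9p − 7.
Setting these equal: −14p + 8 = 9p − 7 ⇒ −23p = -15 ⇒ p = 15/23, and the value is (-14)·(15/23) + 8 = -26/23.
For the column player: with q = P(b1), equating U's and D's payoffs gives −8q + 2 = 15q − 7 ⇒ q = 9/23.

-26/23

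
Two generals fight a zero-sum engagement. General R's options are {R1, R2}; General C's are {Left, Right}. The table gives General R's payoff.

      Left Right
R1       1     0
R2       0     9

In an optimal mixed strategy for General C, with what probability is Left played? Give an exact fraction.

Row minima: R1 → 0, R2 → 0; maximin = 0.
Column maxima: Left → 1, Right → 9; minimax = 1.
0 ≠ 1, so there is no saddle point; optimal play is mixed.
Let General R play R1 with probability p. Expected payoff against Left: 1p + 0(1−p) = p; against Right: 0p + 9(1−p) = −9p + 9.
Setting these equal: p = −9p + 9 ⇒ 10p = 9 ⇒ p = 9/10, and the value is (1)·(9/10) = 9/10.
For General C: with q = P(Left), equating R1's and R2's payoffs gives q = −9q + 9 ⇒ q = 9/10.

9/10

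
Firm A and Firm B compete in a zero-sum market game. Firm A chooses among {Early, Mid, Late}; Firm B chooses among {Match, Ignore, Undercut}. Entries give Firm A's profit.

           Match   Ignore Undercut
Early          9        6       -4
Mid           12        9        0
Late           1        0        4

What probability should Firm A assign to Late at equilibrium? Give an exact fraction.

Row minima: Early → -4, Mid → 0, Late → 0; maximin = 0.
Column maxima: Match → 12, Ignore → 9, Undercut → 4; minimax = 4.
0 ≠ 4, so there is no saddle point; optimal play is mixed.
Early is strictly dominated by Mid, so Firm A never plays it.
Match is strictly dominated by Ignore (it gives Firm A strictly more in every row), so Firm B never plays it.
On the remaining 2×2 (Mid, Late vs Ignore, Undercut):
Let Firm A play Mid with probability p. Expected payoff against Ignore: 9p + 0(1−p) = 9p; against Undercut: 0p + 4(1−p) = −4p + 4.
Setting these equal: 9p = −4p + 4 ⇒ 13p = 4 ⇒ p = 4/13, and the value is (9)·(4/13) = 36/13.
For Firm B: with q = P(Ignore), equating Mid's and Late's payoffs gives 9q = −4q + 4 ⇒ q = 4/13.

9/13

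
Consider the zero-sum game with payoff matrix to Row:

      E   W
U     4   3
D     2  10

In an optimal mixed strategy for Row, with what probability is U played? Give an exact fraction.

8/9

Row minima: U → 3, D → 2; maximin = 3.
Column maxima: E → 4, W → 10; minimax = 4.
3 ≠ 4, so there is no saddle point; optimal play is mixed.
Let Row play U with probability p. Expected payoff against E: 4p + 2(1−p) = 2p + 2; against W: 3p + 10(1−p) = −7p + 10.
Setting these equal: 2p + 2 = −7p + 10 ⇒ 9p = 8 ⇒ p = 8/9, and the value is (2)·(8/9) + 2 = 34/9.
For Column: with q = P(E), equating U's and D's payoffs gives q + 3 = −8q + 10 ⇒ q = 7/9.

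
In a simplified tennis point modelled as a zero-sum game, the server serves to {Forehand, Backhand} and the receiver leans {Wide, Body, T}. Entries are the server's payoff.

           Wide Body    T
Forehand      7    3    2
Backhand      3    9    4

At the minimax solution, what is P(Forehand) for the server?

1/6

Row minima: Forehand → 2, Backhand → 3; maximin = 3.
Column maxima: Wide → 7, Body → 9, T → 4; minimax = 4.
3 ≠ 4, so there is no saddle point; optimal play is mixed.
Body is strictly dominated by T (it gives the server strictly more in every row), so the receiver never plays it.
On the remaining 2×2 (Forehand, Backhand vs Wide, T):
Let the server play Forehand with probability p. Expected payoff against Wide: 7p + 3(1−p) = 4p + 3; against T: 2p + 4(1−p) = −2p + 4.
Setting these equal: 4p + 3 = −2p + 4 ⇒ 6p = 1 ⇒ p = 1/6, and the value is (4)·(1/6) + 3 = 11/3.
For the receiver: with q = P(Wide), equating Forehand's and Backhand's payoffs gives 5q + 2 = −q + 4 ⇒ q = 1/3.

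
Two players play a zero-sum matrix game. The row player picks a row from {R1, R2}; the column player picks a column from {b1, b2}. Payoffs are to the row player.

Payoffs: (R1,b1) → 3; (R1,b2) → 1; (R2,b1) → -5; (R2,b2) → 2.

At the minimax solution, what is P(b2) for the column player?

Row minima: R1 → 1, R2 → -5; maximin = 1.
Column maxima: b1 → 3, b2 → 2; minimax = 2.
1 ≠ 2, so there is no saddle point; optimal play is mixed.
Let the row player play R1 with probability p. Expected payoff against b1: 3p + (-5)(1−p) = 8p − 5; against b2: 1p + 2(1−p) = −p + 2.
Setting these equal: 8p − 5 = −p + 2 ⇒ 9p = 7 ⇒ p = 7/9, and the value is (8)·(7/9) − 5 = 11/9.
For the column player: with q = P(b1), equating R1's and R2's payoffs gives 2q + 1 = −7q + 2 ⇒ q = 1/9.

8/9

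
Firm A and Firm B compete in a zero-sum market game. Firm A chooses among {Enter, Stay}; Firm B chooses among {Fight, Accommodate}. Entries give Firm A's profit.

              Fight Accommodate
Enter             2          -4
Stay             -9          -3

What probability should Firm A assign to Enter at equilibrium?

Row minima: Enter → -4, Stay → -9; maximin = -4.
Column maxima: Fight → 2, Accommodate → -3; minimax = -3.
-4 ≠ -3, so there is no saddle point; optimal play is mixed.
Let Firm A play Enter with probability p. Expected payoff against Fight: 2p + (-9)(1−p) = 11p − 9; against Accommodate: (-4)p + (-3)(1−p) = −p − 3.
Setting these equal: 11p − 9 = −p − 3 ⇒ 12p = 6 ⇒ p = 1/2, and the value is (11)·(1/2) − 9 = -7/2.
For Firm B: with q = P(Fight), equating Enter's and Stay's payoffs gives 6q − 4 = −6q − 3 ⇒ q = 1/12.

1/2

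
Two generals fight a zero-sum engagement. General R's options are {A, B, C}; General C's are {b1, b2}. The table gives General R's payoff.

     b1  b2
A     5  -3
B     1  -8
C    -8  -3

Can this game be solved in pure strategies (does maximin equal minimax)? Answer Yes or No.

Yes

Row minima: A → -3, B → -8, C → -8; maximin = -3.
Column maxima: b1 → 5, b2 → -3; minimax = -3.
maximin = minimax = -3, so a saddle point exists.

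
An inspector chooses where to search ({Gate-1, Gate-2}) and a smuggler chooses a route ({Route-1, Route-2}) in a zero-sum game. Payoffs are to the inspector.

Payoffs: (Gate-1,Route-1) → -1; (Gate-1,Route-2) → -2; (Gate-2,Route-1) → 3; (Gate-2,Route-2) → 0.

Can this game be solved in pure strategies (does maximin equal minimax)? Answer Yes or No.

Row minima: Gate-1 → -2, Gate-2 → 0; maximin = 0.
Column maxima: Route-1 → 3, Route-2 → 0; minimax = 0.
maximin = minimax = 0, so a saddle point exists.

Yes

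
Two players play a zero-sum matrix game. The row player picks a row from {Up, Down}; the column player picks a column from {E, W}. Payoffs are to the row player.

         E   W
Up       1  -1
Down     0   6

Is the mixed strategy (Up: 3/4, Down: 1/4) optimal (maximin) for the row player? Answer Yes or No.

Against E this mix gives (3/4)·1 + (1/4)·0 = 3/4.
Against W this mix gives (3/4)·(-1) + (1/4)·6 = 3/4.
All of the column player's active replies (E, W) yield 3/4, and no column does worse for the row player. The mix makes the column player indifferent and guarantees 3/4, so it is optimal.

Yes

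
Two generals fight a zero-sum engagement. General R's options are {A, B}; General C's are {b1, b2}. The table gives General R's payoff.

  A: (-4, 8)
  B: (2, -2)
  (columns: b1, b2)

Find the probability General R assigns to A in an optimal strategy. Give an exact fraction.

Row minima: A → -4, B → -2; maximin = -2.
Column maxima: b1 → 2, b2 → 8; minimax = 2.
-2 ≠ 2, so there is no saddle point; optimal play is mixed.
Let General R play A with probability p. Expected payoff against b1: (-4)p + 2(1−p) = −6p + 2; against b2: 8p + (-2)(1−p) = 10p − 2.
Setting these equal: −6p + 2 = 10p − 2 ⇒ −16p = -4 ⇒ p = 1/4, and the value is (-6)·(1/4) + 2 = 1/2.
For General C: with q = P(b1), equating A's and B's payoffs gives −12q + 8 = 4q − 2 ⇒ q = 5/8.

1/4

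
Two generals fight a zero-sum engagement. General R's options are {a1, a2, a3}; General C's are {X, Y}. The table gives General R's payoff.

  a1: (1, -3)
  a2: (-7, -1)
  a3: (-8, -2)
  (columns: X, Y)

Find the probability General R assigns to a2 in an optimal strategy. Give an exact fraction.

2/5

Row minima: a1 → -3, a2 → -7, a3 → -8; maximin = -3.
Column maxima: X → 1, Y → -1; minimax = -1.
-3 ≠ -1, so there is no saddle point; optimal play is mixed.
a3 is strictly dominated by a2, so General R never plays it.
On the remaining 2×2 (a1, a2 vs X, Y):
Let General R play a1 with probability p. Expected payoff against X: 1p + (-7)(1−p) = 8p − 7; against Y: (-3)p + (-1)(1−p) = −2p − 1.
Setting these equal: 8p − 7 = −2p − 1 ⇒ 10p = 6 ⇒ p = 3/5, and the value is (8)·(3/5) − 7 = -11/5.
For General C: with q = P(X), equating a1's and a2's payoffs gives 4q − 3 = −6q − 1 ⇒ q = 1/5.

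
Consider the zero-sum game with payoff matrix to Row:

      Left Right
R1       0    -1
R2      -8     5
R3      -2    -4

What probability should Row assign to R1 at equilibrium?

13/14

Row minima: R1 → -1, R2 → -8, R3 → -4; maximin = -1.
Column maxima: Left → 0, Right → 5; minimax = 0.
-1 ≠ 0, so there is no saddle point; optimal play is mixed.
R3 is strictly dominated by R1, so Row never plays it.
On the remaining 2×2 (R1, R2 vs Left, Right):
Let Row play R1 with probability p. Expected payoff against Left: 0p + (-8)(1−p) = 8p − 8; against Right: (-1)p + 5(1−p) = −6p + 5.
Setting these equal: 8p − 8 = −6p + 5 ⇒ 14p = 13 ⇒ p = 13/14, and the value is (8)·(13/14) − 8 = -4/7.
For Column: with q = P(Left), equating R1's and R2's payoffs gives q − 1 = −13q + 5 ⇒ q = 3/7.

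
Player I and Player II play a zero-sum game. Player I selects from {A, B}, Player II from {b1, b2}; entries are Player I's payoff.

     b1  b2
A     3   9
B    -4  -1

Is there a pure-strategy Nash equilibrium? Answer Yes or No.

Yes

Row minima: A → 3, B → -4; maximin = 3.
Column maxima: b1 → 3, b2 → 9; minimax = 3.
maximin = minimax = 3, so a saddle point exists.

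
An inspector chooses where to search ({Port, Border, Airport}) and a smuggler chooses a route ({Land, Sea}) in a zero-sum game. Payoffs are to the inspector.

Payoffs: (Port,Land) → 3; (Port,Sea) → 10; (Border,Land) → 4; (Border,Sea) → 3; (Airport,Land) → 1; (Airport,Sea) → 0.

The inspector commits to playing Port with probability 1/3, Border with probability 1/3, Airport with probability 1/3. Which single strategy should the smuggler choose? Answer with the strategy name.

Land

If the smuggler plays Land, the inspector's expected payoff is (1/3)·3 + (1/3)·4 + (1/3)·1 = 8/3.
If the smuggler plays Sea, the inspector's expected payoff is (1/3)·10 + (1/3)·3 + (1/3)·0 = 13/3.
The smuggler minimizes the inspector's payoff; the smallest is 8/3, so the best response is Land.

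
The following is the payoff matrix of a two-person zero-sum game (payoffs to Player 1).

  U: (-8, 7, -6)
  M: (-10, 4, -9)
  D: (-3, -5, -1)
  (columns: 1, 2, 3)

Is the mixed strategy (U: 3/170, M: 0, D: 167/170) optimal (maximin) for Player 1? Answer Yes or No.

No

Against 1 this mix gives (3/170)·(-8) + (167/170)·(-3) = -105/34.
Against 2 this mix gives (3/170)·7 + (167/170)·(-5) = -407/85.
Against 3 this mix gives (3/170)·(-6) + (167/170)·(-1) = -37/34.
Player 2 will play 2, holding Player 1 to -407/85. Shifting weight toward the row that does better against 2 would raise this floor (the equalizing mix achieves -61/17 against both 2 and 1), so the proposed strategy is not optimal.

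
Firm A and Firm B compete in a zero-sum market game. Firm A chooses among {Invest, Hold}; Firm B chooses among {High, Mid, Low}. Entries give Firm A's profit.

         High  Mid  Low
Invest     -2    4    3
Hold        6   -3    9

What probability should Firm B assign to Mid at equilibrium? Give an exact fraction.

8/15

Row minima: Invest → -2, Hold → -3; maximin = -2.
Column maxima: High → 6, Mid → 4, Low → 9; minimax = 4.
-2 ≠ 4, so there is no saddle point; optimal play is mixed.
Low is strictly dominated by High (it gives Firm A strictly more in every row), so Firm B never plays it.
On the remaining 2×2 (Invest, Hold vs High, Mid):
Let Firm A play Invest with probability p. Expected payoff against High: (-2)p + 6(1−p) = −8p + 6; against Mid: 4p + (-3)(1−p) = 7p − 3.
Setting these equal: −8p + 6 = 7p − 3 ⇒ −15p = -9 ⇒ p = 3/5, and the value is (-8)·(3/5) + 6 = 6/5.
For Firm B: with q = P(High), equating Invest's and Hold's payoffs gives −6q + 4 = 9q − 3 ⇒ q = 7/15.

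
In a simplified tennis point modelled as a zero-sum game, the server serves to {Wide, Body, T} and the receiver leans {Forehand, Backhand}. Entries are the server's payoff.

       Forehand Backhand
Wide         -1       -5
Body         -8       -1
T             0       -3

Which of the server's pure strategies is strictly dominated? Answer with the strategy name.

T gives a strictly higher payoff than Wide against every column: 0 > -1, -3 > -5.
So Wide is strictly dominated and the server never plays it.

Wide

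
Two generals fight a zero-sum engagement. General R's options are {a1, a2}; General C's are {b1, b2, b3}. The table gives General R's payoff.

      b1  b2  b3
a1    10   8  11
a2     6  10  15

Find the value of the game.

26/3

Row minima: a1 → 8, a2 → 6; maximin = 8.
Column maxima: b1 → 10, b2 → 10, b3 → 15; minimax = 10.
8 ≠ 10, so there is no saddle point; optimal play is mixed.
b3 is strictly dominated by b1 (it gives General R strictly more in every row), so General C never plays it.
On the remaining 2×2 (a1, a2 vs b1, b2):
Let General R play a1 with probability p. Expected payoff against b1: 10p + 6(1−p) = 4p + 6; against b2: 8p + 10(1−p) = −2p + 10.
Setting these equal: 4p + 6 = −2p + 10 ⇒ 6p = 4 ⇒ p = 2/3, and the value is (4)·(2/3) + 6 = 26/3.
For General C: with q = P(b1), equating a1's and a2's payoffs gives 2q + 8 = −4q + 10 ⇒ q = 1/3.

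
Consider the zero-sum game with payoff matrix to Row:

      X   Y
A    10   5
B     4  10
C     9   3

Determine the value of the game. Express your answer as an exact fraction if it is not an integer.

80/11

Row minima: A → 5, B → 4, C → 3; maximin = 5.
Column maxima: X → 10, Y → 10; minimax = 10.
5 ≠ 10, so there is no saddle point; optimal play is mixed.
C is strictly dominated by A, so Row never plays it.
On the remaining 2×2 (A, B vs X, Y):
Let Row play A with probability p. Expected payoff against X: 10p + 4(1−p) = 6p + 4; against Y: 5p + 10(1−p) = −5p + 10.
Setting these equal: 6p + 4 = −5p + 10 ⇒ 11p = 6 ⇒ p = 6/11, and the value is (6)·(6/11) + 4 = 80/11.
For Column: with q = P(X), equating A's and B's payoffs gives 5q + 5 = −6q + 10 ⇒ q = 5/11.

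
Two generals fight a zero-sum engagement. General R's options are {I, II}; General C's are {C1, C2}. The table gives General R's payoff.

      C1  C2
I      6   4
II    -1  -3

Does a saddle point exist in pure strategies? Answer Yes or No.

Yes

Row minima: I → 4, II → -3; maximin = 4.
Column maxima: C1 → 6, C2 → 4; minimax = 4.
maximin = minimax = 4, so a saddle point exists.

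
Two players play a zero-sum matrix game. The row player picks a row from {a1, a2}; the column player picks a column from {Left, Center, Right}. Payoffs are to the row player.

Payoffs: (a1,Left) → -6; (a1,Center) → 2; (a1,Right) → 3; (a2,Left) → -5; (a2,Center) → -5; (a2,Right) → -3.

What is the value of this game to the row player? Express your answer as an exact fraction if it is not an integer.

-5

Row minima: a1 → -6, a2 → -5; maximin = -5.
Column maxima: Left → -5, Center → 2, Right → 3; minimax = -5.
Since maximin = minimax = -5, there is a saddle point and the value is -5.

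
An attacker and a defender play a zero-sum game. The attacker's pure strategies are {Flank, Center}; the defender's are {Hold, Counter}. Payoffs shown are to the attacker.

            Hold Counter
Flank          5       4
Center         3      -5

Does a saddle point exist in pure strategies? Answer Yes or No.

Row minima: Flank → 4, Center → -5; maximin = 4.
Column maxima: Hold → 5, Counter → 4; minimax = 4.
maximin = minimax = 4, so a saddle point exists.

Yes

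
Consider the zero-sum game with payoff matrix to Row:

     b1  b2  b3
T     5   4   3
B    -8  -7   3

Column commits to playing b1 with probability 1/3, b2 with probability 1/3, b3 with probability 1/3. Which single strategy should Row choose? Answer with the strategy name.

T

Expected payoff of T: (1/3)·5 + (1/3)·4 + (1/3)·3 = 4.
Expected payoff of B: (1/3)·(-8) + (1/3)·(-7) + (1/3)·3 = -4.
The largest is 4, so Row's best response is T.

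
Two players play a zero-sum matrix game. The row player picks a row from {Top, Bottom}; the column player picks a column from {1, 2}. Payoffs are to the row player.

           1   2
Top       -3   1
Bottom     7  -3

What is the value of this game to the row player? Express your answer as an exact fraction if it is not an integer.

-1/7

Row minima: Top → -3, Bottom → -3; maximin = -3.
Column maxima: 1 → 7, 2 → 1; minimax = 1.
-3 ≠ 1, so there is no saddle point; optimal play is mixed.
Let the row player play Top with probability p. Expected payoff against 1: (-3)p + 7(1−p) = −10p + 7; against 2: 1p + (-3)(1−p) = 4p − 3.
Setting these equal: −10p + 7 = 4p − 3 ⇒ −14p = -10 ⇒ p = 5/7, and the value is (-10)·(5/7) + 7 = -1/7.
For the column player: with q = P(1), equating Top's and Bottom's payoffs gives −4q + 1 = 10q − 3 ⇒ q = 2/7.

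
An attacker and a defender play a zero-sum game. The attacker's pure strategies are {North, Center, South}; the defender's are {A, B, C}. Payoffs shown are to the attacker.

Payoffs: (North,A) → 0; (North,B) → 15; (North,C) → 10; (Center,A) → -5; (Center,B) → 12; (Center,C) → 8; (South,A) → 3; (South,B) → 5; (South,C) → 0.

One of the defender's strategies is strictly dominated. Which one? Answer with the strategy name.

A holds the attacker's payoff strictly below B in every row: 0 < 15, -5 < 12, 3 < 5.
So B is strictly dominated for the defender.

B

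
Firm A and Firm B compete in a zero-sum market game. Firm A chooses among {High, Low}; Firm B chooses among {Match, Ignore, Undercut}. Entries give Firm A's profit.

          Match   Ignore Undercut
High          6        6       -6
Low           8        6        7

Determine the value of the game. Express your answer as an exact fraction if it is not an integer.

6

Row minima: High → -6, Low → 6; maximin = 6.
Column maxima: Match → 8, Ignore → 6, Undercut → 7; minimax = 6.
Since maximin = minimax = 6, there is a saddle point and the value is 6.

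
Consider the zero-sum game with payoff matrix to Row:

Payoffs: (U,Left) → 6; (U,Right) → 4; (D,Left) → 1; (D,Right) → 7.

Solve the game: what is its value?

19/4

Row minima: U → 4, D → 1; maximin = 4.
Column maxima: Left → 6, Right → 7; minimax = 6.
4 ≠ 6, so there is no saddle point; optimal play is mixed.
Let Row play U with probability p. Expected payoff against Left: 6p + 1(1−p) = 5p + 1; against Right: 4p + 7(1−p) = −3p + 7.
Setting these equal: 5p + 1 = −3p + 7 ⇒ 8p = 6 ⇒ p = 3/4, and the value is (5)·(3/4) + 1 = 19/4.
For Column: with q = P(Left), equating U's and D's payoffs gives 2q + 4 = −6q + 7 ⇒ q = 3/8.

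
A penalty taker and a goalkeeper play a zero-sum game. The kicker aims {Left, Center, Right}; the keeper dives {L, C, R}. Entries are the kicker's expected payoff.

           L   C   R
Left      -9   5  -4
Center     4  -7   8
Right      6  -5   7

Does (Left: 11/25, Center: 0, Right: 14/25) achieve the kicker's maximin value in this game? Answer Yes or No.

Against L this mix gives (11/25)·(-9) + (14/25)·6 = -3/5.
Against C this mix gives (11/25)·5 + (14/25)·(-5) = -3/5.
Against R this mix gives (11/25)·(-4) + (14/25)·7 = 54/25.
All of the keeper's active replies (L, C) yield -3/5, and no column does worse for the kicker. The mix makes the keeper indifferent and guarantees -3/5, so it is optimal.

Yes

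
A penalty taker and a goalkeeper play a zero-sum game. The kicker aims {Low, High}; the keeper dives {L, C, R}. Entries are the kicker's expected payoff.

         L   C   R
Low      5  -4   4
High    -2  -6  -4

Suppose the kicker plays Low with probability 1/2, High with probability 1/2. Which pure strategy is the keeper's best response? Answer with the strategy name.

If the keeper plays L, the kicker's expected payoff is (1/2)·5 + (1/2)·(-2) = 3/2.
If the keeper plays C, the kicker's expected payoff is (1/2)·(-4) + (1/2)·(-6) = -5.
If the keeper plays R, the kicker's expected payoff is (1/2)·4 + (1/2)·(-4) = 0.
The keeper minimizes the kicker's payoff; the smallest is -5, so the best response is C.

C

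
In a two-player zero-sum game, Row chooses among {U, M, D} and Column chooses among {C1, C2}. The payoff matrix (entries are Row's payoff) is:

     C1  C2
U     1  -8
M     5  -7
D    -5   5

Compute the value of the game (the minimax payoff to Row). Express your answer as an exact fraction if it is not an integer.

Row minima: U → -8, M → -7, D → -5; maximin = -5.
Column maxima: C1 → 5, C2 → 5; minimax = 5.
-5 ≠ 5, so there is no saddle point; optimal play is mixed.
U is strictly dominated by M, so Row never plays it.
On the remaining 2×2 (M, D vs C1, C2):
Let Row play M with probability p. Expected payoff against C1: 5p + (-5)(1−p) = 10p − 5; against C2: (-7)p + 5(1−p) = −12p + 5.
Setting these equal: 10p − 5 = −12p + 5 ⇒ 22p = 10 ⇒ p = 5/11, and the value is (10)·(5/11) − 5 = -5/11.
For Column: with q = P(C1), equating M's and D's payoffs gives 12q − 7 = −10q + 5 ⇒ q = 6/11.

-5/11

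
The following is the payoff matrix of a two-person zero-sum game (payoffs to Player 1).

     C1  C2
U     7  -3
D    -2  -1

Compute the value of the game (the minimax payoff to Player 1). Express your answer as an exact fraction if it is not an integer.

Row minima: U → -3, D → -2; maximin = -2.
Column maxima: C1 → 7, C2 → -1; minimax = -1.
-2 ≠ -1, so there is no saddle point; optimal play is mixed.
Let Player 1 play U with probability p. Expected payoff against C1: 7p + (-2)(1−p) = 9p − 2; against C2: (-3)p + (-1)(1−p) = −2p − 1.
Setting these equal: 9p − 2 = −2p − 1 ⇒ 11p = 1 ⇒ p = 1/11, and the value is (9)·(1/11) − 2 = -13/11.
For Player 2: with q = P(C1), equating U's and D's payoffs gives 10q − 3 = −q − 1 ⇒ q = 2/11.

-13/11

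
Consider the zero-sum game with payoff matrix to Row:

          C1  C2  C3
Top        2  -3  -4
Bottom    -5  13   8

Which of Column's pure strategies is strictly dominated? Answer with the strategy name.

C3 holds Row's payoff strictly below C2 in every row: -4 < -3, 8 < 13.
So C2 is strictly dominated for Column.

C2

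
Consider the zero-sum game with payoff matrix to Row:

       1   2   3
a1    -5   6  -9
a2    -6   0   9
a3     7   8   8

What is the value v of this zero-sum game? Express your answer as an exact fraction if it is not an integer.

7

Row minima: a1 → -9, a2 → -6, a3 → 7; maximin = 7.
Column maxima: 1 → 7, 2 → 8, 3 → 9; minimax = 7.
Since maximin = minimax = 7, there is a saddle point and the value is 7.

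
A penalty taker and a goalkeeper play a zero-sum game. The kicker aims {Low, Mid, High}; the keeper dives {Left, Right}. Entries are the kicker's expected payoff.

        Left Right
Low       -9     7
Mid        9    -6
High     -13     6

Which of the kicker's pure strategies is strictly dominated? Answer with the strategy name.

High

Low gives a strictly higher payoff than High against every column: -9 > -13, 7 > 6.
So High is strictly dominated and the kicker never plays it.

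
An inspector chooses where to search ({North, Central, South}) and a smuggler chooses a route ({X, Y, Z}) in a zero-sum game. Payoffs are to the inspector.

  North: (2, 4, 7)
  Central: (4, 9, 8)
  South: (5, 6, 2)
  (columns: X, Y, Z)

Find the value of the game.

Row minima: North → 2, Central → 4, South → 2; maximin = 4.
Column maxima: X → 5, Y → 9, Z → 8; minimax = 5.
4 ≠ 5, so there is no saddle point; optimal play is mixed.
North is strictly dominated by Central, so the inspector never plays it.
Y is strictly dominated by X (it gives the inspector strictly more in every row), so the smuggler never plays it.
On the remaining 2×2 (Central, South vs X, Z):
Let the inspector play Central with probability p. Expected payoff against X: 4p + 5(1−p) = −p + 5; against Z: 8p + 2(1−p) = 6p + 2.
Setting these equal: −p + 5 = 6p + 2 ⇒ −7p = -3 ⇒ p = 3/7, and the value is (-1)·(3/7) + 5 = 32/7.
For the smuggler: with q = P(X), equating Central's and South's payoffs gives −4q + 8 = 3q + 2 ⇒ q = 6/7.

32/7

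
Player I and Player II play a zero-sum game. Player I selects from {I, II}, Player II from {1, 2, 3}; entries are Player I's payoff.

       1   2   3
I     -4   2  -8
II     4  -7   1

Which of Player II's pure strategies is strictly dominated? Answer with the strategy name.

3 holds Player I's payoff strictly below 1 in every row: -8 < -4, 1 < 4.
So 1 is strictly dominated for Player II.

1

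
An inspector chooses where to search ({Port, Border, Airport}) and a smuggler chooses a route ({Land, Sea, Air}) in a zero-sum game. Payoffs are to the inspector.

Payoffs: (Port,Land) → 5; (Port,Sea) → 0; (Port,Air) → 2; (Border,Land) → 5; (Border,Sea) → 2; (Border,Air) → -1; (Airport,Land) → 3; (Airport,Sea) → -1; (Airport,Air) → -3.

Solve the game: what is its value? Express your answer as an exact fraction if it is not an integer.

Row minima: Port → 0, Border → -1, Airport → -3; maximin = 0.
Column maxima: Land → 5, Sea → 2, Air → 2; minimax = 2.
0 ≠ 2, so there is no saddle point; optimal play is mixed.
Airport is strictly dominated by Port, so the inspector never plays it.
Land is strictly dominated by Sea (it gives the inspector strictly more in every row), so the smuggler never plays it.
On the remaining 2×2 (Port, Border vs Sea, Air):
Let the inspector play Port with probability p. Expected payoff against Sea: 0p + 2(1−p) = −2p + 2; against Air: 2p + (-1)(1−p) = 3p − 1.
Setting these equal: −2p + 2 = 3p − 1 ⇒ −5p = -3 ⇒ p = 3/5, and the value is (-2)·(3/5) + 2 = 4/5.
For the smuggler: with q = P(Sea), equating Port's and Border's payoffs gives −2q + 2 = 3q − 1 ⇒ q = 3/5.

4/5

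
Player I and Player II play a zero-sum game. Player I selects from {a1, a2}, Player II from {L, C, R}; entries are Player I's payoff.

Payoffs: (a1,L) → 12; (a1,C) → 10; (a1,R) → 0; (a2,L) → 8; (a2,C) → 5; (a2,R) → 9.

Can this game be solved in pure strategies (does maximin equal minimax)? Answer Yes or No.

No

Row minima: a1 → 0, a2 → 5; maximin = 5.
Column maxima: L → 12, C → 10, R → 9; minimax = 9.
5 ≠ 9, so no pure-strategy equilibrium exists.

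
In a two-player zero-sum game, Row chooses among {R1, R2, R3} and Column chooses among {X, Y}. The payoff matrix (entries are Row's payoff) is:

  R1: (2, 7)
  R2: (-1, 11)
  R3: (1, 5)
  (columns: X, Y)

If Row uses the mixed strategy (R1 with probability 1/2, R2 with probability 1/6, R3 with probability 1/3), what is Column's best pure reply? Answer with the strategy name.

If Column plays X, Row's expected payoff is (1/2)·2 + (1/6)·(-1) + (1/3)·1 = 7/6.
If Column plays Y, Row's expected payoff is (1/2)·7 + (1/6)·11 + (1/3)·5 = 7.
Column minimizes Row's payoff; the smallest is 7/6, so the best response is X.

X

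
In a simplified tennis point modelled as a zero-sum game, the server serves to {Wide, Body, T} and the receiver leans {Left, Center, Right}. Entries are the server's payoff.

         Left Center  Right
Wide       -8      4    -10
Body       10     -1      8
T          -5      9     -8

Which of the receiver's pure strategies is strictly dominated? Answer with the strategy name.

Left

Right holds the server's payoff strictly below Left in every row: -10 < -8, 8 < 10, -8 < -5.
So Left is strictly dominated for the receiver.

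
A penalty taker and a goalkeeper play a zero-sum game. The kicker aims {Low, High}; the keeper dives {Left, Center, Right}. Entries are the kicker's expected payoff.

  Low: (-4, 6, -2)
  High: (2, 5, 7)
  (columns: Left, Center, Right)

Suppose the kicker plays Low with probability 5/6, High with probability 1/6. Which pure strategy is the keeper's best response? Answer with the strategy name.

If the keeper plays Left, the kicker's expected payoff is (5/6)·(-4) + (1/6)·2 = -3.
If the keeper plays Center, the kicker's expected payoff is (5/6)·6 + (1/6)·5 = 35/6.
If the keeper plays Right, the kicker's expected payoff is (5/6)·(-2) + (1/6)·7 = -1/2.
The keeper minimizes the kicker's payoff; the smallest is -3, so the best response is Left.

Left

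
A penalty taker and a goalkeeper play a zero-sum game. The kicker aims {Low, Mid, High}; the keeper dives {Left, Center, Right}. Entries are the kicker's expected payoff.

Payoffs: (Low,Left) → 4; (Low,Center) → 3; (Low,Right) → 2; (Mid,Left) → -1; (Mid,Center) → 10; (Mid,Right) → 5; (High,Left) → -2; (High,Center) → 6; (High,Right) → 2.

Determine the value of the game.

Row minima: Low → 2, Mid → -1, High → -2; maximin = 2.
Column maxima: Left → 4, Center → 10, Right → 5; minimax = 4.
2 ≠ 4, so there is no saddle point; optimal play is mixed.
High is strictly dominated by Mid, so the kicker never plays it.
Center is strictly dominated by Right (it gives the kicker strictly more in every row), so the keeper never plays it.
On the remaining 2×2 (Low, Mid vs Left, Right):
Let the kicker play Low with probability p. Expected payoff against Left: 4p + (-1)(1−p) = 5p − 1; against Right: 2p + 5(1−p) = −3p + 5.
Setting these equal: 5p − 1 = −3p + 5 ⇒ 8p = 6 ⇒ p = 3/4, and the value is (5)·(3/4) − 1 = 11/4.
For the keeper: with q = P(Left), equating Low's and Mid's payoffs gives 2q + 2 = −6q + 5 ⇒ q = 3/8.

11/4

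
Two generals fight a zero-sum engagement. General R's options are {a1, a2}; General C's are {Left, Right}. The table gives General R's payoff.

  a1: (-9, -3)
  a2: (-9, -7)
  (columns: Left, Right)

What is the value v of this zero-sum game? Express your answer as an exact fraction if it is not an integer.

-9

Row minima: a1 → -9, a2 → -9; maximin = -9.
Column maxima: Left → -9, Right → -3; minimax = -9.
Since maximin = minimax = -9, there is a saddle point and the value is -9.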